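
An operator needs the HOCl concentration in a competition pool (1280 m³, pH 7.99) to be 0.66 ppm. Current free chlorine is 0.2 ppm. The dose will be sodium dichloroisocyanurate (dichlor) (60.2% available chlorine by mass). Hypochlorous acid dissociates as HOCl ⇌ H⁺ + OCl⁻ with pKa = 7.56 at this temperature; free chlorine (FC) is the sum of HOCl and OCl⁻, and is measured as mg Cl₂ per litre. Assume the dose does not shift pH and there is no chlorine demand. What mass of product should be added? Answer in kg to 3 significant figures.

Volume: 1280 m³ = 1,280,000 L.
[OCl⁻]/[HOCl] = 10^(pH − pKa) = 10^(7.99 − 7.56) = 2.692; fraction as HOCl = 1/(1 + 2.692) = 0.2709.
Free chlorine required for 0.66 ppm HOCl: 0.66 / 0.2709 = 2.436 ppm.
FC to add: 2.436 − 0.2 = 2.236 mg/L as Cl₂.
Cl₂ equivalent: 2.236 mg/L × 1,280,000 L = 2863 g.
Product at 60.2% available Cl: 2863 / 0.602 = 4755 g.

4.76 kg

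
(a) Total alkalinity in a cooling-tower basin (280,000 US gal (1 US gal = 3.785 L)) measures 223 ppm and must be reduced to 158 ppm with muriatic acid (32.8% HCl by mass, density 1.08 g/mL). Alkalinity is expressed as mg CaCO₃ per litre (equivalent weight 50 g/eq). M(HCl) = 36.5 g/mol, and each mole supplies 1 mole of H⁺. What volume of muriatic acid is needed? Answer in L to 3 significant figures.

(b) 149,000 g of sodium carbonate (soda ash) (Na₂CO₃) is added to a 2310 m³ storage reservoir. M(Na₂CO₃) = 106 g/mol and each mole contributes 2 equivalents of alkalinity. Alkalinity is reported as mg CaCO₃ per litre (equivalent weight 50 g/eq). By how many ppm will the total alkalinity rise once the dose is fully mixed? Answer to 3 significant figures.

(a) Volume: 280,000 US gal × 3.785 L/gal = 1,059,800 L.
(a) Alkalinity to neutralize: (223 − 158) = 65 mg/L as CaCO₃ × 1,059,800 L = 68,890 g as CaCO₃.
(a) Equivalents of H⁺ required: 68,890 ÷ 50 g/eq = 1378 eq = 1378 mol HCl.
(a) Mass of HCl: 1378 × 36.5 = 50,290 g.
(a) Mass of 32.8% solution: 50,290 / 0.328 = 153,300 g.
(a) Volume: 153,300 g ÷ 1.08 g/mL = 142,000 mL.

(b) Volume: 2310 m³ = 2,310,000 L.
(b) Moles of Na₂CO₃: 149,000 g ÷ 106 g/mol = 1406 mol → 2811 eq of alkalinity.
(b) As CaCO₃: 2811 eq × 50 g/eq = 140,600 g.
(b) Rise: 140,600 g / 2,310,000 L × 1000 = 60.85 mg/L.

(a) 142 L; (b) 60.9 ppm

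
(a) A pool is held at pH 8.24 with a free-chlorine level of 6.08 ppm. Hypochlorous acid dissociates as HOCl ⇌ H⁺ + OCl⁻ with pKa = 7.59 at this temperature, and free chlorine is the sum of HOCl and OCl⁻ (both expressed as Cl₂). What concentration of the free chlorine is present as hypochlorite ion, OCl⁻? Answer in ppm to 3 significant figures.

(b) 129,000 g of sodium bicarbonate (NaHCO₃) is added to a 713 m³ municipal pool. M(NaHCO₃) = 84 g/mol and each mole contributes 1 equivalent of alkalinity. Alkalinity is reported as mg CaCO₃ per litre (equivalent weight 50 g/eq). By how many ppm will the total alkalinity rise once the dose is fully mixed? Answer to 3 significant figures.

(a) 4.97 ppm; (b) 108 ppm

(a) [OCl⁻]/[HOCl] = 10^(pH − pKa) = 10^(8.24 − 7.59) = 10^0.65 = 4.467.
(a) Fraction as HOCl = 1 / (1 + 4.467) = 0.1829.
(a) OCl⁻ = (1 − 0.1829) × 6.08 ppm = 4.968 ppm.

(b) Volume: 713 m³ = 713,000 L.
(b) Moles of NaHCO₃: 129,000 g ÷ 84 g/mol = 1536 mol → 1536 eq of alkalinity.
(b) As CaCO₃: 1536 eq × 50 g/eq = 76,790 g.
(b) Rise: 76,790 g / 713,000 L × 1000 = 107.7 mg/L.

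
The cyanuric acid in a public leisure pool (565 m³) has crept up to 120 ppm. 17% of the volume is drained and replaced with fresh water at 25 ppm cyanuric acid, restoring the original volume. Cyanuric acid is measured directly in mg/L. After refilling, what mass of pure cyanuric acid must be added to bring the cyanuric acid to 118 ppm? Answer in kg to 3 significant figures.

Volume: 565 m³ = 565,000 L.
After draining 17% and refilling: 120 × 0.83 + 25 × 0.17 = 103.85 ppm.
Deficit to target: 118 − 103.85 = 14.15 mg/L.
Mass: 14.15 mg/L × 565,000 L = 7995 g cyanuric acid.

7.99 kg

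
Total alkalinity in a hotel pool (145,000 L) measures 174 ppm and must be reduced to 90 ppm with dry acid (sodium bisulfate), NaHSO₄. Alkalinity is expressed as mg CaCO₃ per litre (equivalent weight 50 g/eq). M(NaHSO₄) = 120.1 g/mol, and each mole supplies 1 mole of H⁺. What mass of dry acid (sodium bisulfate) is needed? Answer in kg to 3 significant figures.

29.3 kg

Alkalinity to neutralize: (174 − 90) = 84 mg/L as CaCO₃ × 145,000 L = 12,180 g as CaCO₃.
Equivalents of H⁺ required: 12,180 ÷ 50 g/eq = 243.6 eq = 243.6 mol NaHSO₄.
Mass of NaHSO₄: 243.6 × 120.1 = 29,260 g.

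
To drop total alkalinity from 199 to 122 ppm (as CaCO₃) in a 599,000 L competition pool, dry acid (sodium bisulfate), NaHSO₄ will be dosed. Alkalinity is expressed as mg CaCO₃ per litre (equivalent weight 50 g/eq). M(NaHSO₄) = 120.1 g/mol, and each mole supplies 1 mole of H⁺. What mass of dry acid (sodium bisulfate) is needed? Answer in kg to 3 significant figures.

Alkalinity to neutralize: (199 − 122) = 77 mg/L as CaCO₃ × 599,000 L = 46,120 g as CaCO₃.
Equivalents of H⁺ required: 46,120 ÷ 50 g/eq = 922.5 eq = 922.5 mol NaHSO₄.
Mass of NaHSO₄: 922.5 × 120.1 = 110,800 g.

111 kg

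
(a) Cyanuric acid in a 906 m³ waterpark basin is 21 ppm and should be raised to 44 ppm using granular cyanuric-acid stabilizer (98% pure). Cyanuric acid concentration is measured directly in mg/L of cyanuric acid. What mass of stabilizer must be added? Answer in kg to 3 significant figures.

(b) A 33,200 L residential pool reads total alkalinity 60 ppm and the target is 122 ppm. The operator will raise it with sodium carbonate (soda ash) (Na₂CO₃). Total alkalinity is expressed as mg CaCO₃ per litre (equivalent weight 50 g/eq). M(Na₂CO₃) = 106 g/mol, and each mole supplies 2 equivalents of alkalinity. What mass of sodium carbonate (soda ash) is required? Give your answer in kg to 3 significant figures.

(a) 21.3 kg; (b) 2.18 kg

(a) Volume: 906 m³ = 906,000 L.
(a) CYA to add: (44 − 21) = 23 mg/L × 906,000 L = 20,840 g cyanuric acid.
(a) At 98% purity: 20,840 / 0.98 = 21,260 g product.

(b) Alkalinity to add: (122 − 60) = 62 mg/L as CaCO₃ × 33,200 L = 2058 g as CaCO₃.
(b) Equivalents: 2058 g ÷ 50 g/eq = 41.17 eq.
(b) Each mole of Na₂CO₃ supplies 2 eq, so 41.17 / 2 = 20.58 mol.
(b) Mass: 20.58 mol × 106 g/mol = 2182 g.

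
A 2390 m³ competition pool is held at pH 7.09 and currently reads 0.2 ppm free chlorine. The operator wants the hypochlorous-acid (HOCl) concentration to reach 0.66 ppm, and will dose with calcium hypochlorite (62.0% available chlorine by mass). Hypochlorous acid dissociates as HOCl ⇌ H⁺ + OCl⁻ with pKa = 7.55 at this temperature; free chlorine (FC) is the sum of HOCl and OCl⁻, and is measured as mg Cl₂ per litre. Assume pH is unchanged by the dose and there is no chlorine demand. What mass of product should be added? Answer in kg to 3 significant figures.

2.66 kg

Volume: 2390 m³ = 2,390,000 L.
[OCl⁻]/[HOCl] = 10^(pH − pKa) = 10^(7.09 − 7.55) = 0.3467; fraction as HOCl = 1/(1 + 0.3467) = 0.7425.
Free chlorine required for 0.66 ppm HOCl: 0.66 / 0.7425 = 0.8888 ppm.
FC to add: 0.8888 − 0.2 = 0.6888 mg/L as Cl₂.
Cl₂ equivalent: 0.6888 mg/L × 2,390,000 L = 1646 g.
Product at 62.0% available Cl: 1646 / 0.62 = 2655 g.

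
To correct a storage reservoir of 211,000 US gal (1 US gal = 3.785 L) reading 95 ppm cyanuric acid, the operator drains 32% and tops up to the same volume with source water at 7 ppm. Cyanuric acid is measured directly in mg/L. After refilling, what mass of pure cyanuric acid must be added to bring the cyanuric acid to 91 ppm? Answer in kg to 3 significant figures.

19.3 kg

Volume: 211,000 US gal × 3.785 L/gal = 798,635 L.
After draining 32% and refilling: 95 × 0.68 + 7 × 0.32 = 66.84 ppm.
Deficit to target: 91 − 66.84 = 24.16 mg/L.
Mass: 24.16 mg/L × 798,635 L = 19,300 g cyanuric acid.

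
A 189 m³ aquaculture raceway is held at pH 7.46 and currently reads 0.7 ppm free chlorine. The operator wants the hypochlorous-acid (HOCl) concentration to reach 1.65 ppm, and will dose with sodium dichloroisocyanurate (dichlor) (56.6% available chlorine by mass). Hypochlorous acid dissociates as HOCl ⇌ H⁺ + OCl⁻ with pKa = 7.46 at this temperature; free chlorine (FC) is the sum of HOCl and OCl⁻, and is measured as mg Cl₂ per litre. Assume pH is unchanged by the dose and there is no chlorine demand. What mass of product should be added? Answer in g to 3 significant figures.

Volume: 189 m³ = 189,000 L.
[OCl⁻]/[HOCl] = 10^(pH − pKa) = 10^(7.46 − 7.46) = 1; fraction as HOCl = 1/(1 + 1) = 0.5.
Free chlorine required for 1.65 ppm HOCl: 1.65 / 0.5 = 3.3 ppm.
FC to add: 3.3 − 0.7 = 2.6 mg/L as Cl₂.
Cl₂ equivalent: 2.6 mg/L × 189,000 L = 491.4 g.
Product at 56.6% available Cl: 491.4 / 0.566 = 868.2 g.

868 g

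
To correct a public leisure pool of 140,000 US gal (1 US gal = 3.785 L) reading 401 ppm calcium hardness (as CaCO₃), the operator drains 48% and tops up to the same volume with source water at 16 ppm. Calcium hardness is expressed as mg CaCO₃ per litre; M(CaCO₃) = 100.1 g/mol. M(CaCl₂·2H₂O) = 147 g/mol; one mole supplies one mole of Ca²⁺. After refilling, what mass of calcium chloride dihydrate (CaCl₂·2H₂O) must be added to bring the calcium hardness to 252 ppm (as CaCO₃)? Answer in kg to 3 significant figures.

27.9 kg

Volume: 140,000 US gal × 3.785 L/gal = 529,900 L.
After draining 48% and refilling: 401 × 0.52 + 16 × 0.48 = 216.2 ppm.
Deficit to target: 252 − 216.2 = 35.8 mg/L.
As CaCO₃: 35.8 mg/L × 529,900 L = 18,970 g; ÷ 100.1 = 189.5 mol Ca²⁺.
Mass: 189.5 × 147 = 27,860 g.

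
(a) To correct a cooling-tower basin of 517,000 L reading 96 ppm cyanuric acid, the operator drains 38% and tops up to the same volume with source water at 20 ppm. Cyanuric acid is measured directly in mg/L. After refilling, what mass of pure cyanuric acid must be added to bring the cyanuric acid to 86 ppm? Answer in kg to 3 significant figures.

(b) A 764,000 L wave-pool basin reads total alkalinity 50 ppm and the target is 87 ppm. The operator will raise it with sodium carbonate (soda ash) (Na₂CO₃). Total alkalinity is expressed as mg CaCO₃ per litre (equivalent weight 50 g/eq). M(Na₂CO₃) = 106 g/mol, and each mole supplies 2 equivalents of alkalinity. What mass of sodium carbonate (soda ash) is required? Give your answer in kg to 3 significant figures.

(a) 9.76 kg; (b) 30.0 kg

(a) After draining 38% and refilling: 96 × 0.62 + 20 × 0.38 = 67.12 ppm.
(a) Deficit to target: 86 − 67.12 = 18.88 mg/L.
(a) Mass: 18.88 mg/L × 517,000 L = 9761 g cyanuric acid.

(b) Alkalinity to add: (87 − 50) = 37 mg/L as CaCO₃ × 764,000 L = 28,270 g as CaCO₃.
(b) Equivalents: 28,270 g ÷ 50 g/eq = 565.4 eq.
(b) Each mole of Na₂CO₃ supplies 2 eq, so 565.4 / 2 = 282.7 mol.
(b) Mass: 282.7 mol × 106 g/mol = 29,960 g.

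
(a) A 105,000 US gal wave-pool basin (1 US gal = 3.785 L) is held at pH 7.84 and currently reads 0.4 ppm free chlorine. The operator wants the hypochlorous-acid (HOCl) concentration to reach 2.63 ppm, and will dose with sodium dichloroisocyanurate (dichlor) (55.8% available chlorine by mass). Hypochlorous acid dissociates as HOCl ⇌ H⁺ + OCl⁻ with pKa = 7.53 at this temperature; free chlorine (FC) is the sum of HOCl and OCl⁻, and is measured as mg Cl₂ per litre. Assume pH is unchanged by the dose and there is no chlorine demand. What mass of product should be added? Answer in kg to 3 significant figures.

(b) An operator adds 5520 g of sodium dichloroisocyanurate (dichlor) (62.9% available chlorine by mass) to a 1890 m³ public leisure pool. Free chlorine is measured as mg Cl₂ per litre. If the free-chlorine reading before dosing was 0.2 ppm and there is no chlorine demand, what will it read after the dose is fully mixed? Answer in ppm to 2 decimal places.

(a) 5.41 kg; (b) 2.04 ppm

(a) Volume: 105,000 US gal × 3.785 L/gal = 397,425 L.
(a) [OCl⁻]/[HOCl] = 10^(pH − pKa) = 10^(7.84 − 7.53) = 2.042; fraction as HOCl = 1/(1 + 2.042) = 0.3288.
(a) Free chlorine required for 2.63 ppm HOCl: 2.63 / 0.3288 = 8 ppm.
(a) FC to add: 8 − 0.4 = 7.6 mg/L as Cl₂.
(a) Cl₂ equivalent: 7.6 mg/L × 397,425 L = 3020 g.
(a) Product at 55.8% available Cl: 3020 / 0.558 = 5413 g.

(b) Volume: 1890 m³ = 1,890,000 L.
(b) Available chlorine delivered: 5520 g × 0.629 = 3472 g as Cl₂.
(b) Concentration rise: 3472 g / 1,890,000 L = 1.837 mg/L = 1.84 ppm.
(b) Final FC: 0.2 + 1.84 = 2.04 ppm.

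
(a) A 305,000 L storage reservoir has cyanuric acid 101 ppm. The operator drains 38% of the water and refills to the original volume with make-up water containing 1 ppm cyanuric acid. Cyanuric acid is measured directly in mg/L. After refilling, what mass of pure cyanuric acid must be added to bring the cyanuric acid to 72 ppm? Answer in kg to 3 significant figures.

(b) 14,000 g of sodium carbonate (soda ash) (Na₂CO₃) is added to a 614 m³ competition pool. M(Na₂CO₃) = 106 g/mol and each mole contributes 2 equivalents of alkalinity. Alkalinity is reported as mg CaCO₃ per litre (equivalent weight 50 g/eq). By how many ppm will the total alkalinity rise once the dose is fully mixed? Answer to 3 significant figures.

(a) After draining 38% and refilling: 101 × 0.62 + 1 × 0.38 = 63 ppm.
(a) Deficit to target: 72 − 63 = 9 mg/L.
(a) Mass: 9 mg/L × 305,000 L = 2745 g cyanuric acid.

(b) Volume: 614 m³ = 614,000 L.
(b) Moles of Na₂CO₃: 14,000 g ÷ 106 g/mol = 132.1 mol → 264.2 eq of alkalinity.
(b) As CaCO₃: 264.2 eq × 50 g/eq = 13,210 g.
(b) Rise: 13,210 g / 614,000 L × 1000 = 21.51 mg/L.

(a) 2.75 kg; (b) 21.5 ppm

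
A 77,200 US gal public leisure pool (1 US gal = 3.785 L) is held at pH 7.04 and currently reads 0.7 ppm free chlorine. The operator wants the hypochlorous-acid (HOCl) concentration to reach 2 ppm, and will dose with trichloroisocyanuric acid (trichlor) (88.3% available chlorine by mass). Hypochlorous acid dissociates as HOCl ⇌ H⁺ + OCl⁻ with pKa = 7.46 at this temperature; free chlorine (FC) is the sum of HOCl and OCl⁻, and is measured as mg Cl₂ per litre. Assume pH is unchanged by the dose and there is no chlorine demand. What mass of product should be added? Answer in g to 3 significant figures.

Volume: 77,200 US gal × 3.785 L/gal = 292,202 L.
[OCl⁻]/[HOCl] = 10^(pH − pKa) = 10^(7.04 − 7.46) = 0.3802; fraction as HOCl = 1/(1 + 0.3802) = 0.7245.
Free chlorine required for 2 ppm HOCl: 2 / 0.7245 = 2.76 ppm.
FC to add: 2.76 − 0.7 = 2.06 mg/L as Cl₂.
Cl₂ equivalent: 2.06 mg/L × 292,202 L = 602 g.
Product at 88.3% available Cl: 602 / 0.883 = 681.8 g.

682 g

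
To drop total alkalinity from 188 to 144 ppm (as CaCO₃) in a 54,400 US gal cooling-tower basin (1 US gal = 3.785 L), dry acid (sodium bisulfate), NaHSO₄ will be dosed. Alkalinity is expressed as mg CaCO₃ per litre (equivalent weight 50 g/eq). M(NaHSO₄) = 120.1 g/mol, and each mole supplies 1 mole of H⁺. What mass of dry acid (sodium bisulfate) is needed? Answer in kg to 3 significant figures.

Volume: 54,400 US gal × 3.785 L/gal = 205,904 L.
Alkalinity to neutralize: (188 − 144) = 44 mg/L as CaCO₃ × 205,904 L = 9060 g as CaCO₃.
Equivalents of H⁺ required: 9060 ÷ 50 g/eq = 181.2 eq = 181.2 mol NaHSO₄.
Mass of NaHSO₄: 181.2 × 120.1 = 21,760 g.

21.8 kg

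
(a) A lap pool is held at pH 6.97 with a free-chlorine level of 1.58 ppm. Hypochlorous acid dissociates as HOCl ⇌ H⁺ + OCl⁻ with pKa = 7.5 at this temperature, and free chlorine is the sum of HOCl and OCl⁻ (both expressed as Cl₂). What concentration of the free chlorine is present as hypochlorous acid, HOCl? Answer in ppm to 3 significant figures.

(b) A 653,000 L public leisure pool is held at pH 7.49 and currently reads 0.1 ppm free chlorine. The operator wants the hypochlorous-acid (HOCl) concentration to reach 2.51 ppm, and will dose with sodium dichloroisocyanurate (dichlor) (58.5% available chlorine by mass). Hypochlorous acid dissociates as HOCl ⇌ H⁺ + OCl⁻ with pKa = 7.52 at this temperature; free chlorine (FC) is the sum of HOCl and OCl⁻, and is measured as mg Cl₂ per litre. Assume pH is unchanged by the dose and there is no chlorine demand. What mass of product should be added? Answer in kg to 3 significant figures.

(a) 1.22 ppm; (b) 5.30 kg

(a) [OCl⁻]/[HOCl] = 10^(pH − pKa) = 10^(6.97 − 7.5) = 10^-0.53 = 0.2951.
(a) Fraction as HOCl = 1 / (1 + 0.2951) = 0.7721.
(a) HOCl = 0.7721 × 1.58 ppm = 1.22 ppm.

(b) [OCl⁻]/[HOCl] = 10^(pH − pKa) = 10^(7.49 − 7.52) = 0.9333; fraction as HOCl = 1/(1 + 0.9333) = 0.5173.
(b) Free chlorine required for 2.51 ppm HOCl: 2.51 / 0.5173 = 4.852 ppm.
(b) FC to add: 4.852 − 0.1 = 4.752 mg/L as Cl₂.
(b) Cl₂ equivalent: 4.752 mg/L × 653,000 L = 3103 g.
(b) Product at 58.5% available Cl: 3103 / 0.585 = 5305 g.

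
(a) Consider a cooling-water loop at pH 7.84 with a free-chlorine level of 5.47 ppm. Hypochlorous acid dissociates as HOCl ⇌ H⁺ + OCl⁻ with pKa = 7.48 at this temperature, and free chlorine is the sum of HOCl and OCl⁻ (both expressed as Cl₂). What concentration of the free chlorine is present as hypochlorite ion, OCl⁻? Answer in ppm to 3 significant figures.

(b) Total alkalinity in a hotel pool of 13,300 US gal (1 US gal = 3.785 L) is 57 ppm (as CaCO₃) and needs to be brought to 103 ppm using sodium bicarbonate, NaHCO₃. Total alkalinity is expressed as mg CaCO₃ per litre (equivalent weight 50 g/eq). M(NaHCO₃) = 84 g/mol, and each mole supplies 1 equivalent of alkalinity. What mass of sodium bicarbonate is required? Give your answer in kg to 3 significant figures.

(a) [OCl⁻]/[HOCl] = 10^(pH − pKa) = 10^(7.84 − 7.48) = 10^0.36 = 2.291.
(a) Fraction as HOCl = 1 / (1 + 2.291) = 0.3039.
(a) OCl⁻ = (1 − 0.3039) × 5.47 ppm = 3.808 ppm.

(b) Volume: 13,300 US gal × 3.785 L/gal = 50,340 L.
(b) Alkalinity to add: (103 − 57) = 46 mg/L as CaCO₃ × 50,340 L = 2316 g as CaCO₃.
(b) Equivalents: 2316 g ÷ 50 g/eq = 46.31 eq.
(b) NaHCO₃ supplies 1 eq per mole → 46.31 mol.
(b) Mass: 46.31 mol × 84 g/mol = 3890 g.

(a) 3.81 ppm; (b) 3.89 kg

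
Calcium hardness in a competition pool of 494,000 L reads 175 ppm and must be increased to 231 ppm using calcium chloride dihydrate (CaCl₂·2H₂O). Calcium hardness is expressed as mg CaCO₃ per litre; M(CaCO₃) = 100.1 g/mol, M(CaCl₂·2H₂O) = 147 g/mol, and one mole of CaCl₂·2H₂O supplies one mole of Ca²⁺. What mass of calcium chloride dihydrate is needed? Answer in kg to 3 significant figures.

Hardness to add: (231 − 175) = 56 mg/L as CaCO₃ × 494,000 L = 27,660 g as CaCO₃.
Moles of Ca²⁺ (1 mol Ca²⁺ ≡ 1 mol CaCO₃): 27,660 / 100.1 g/mol = 276.4 mol.
Mass of CaCl₂·2H₂O: 276.4 × 147 = 40,630 g.

40.6 kg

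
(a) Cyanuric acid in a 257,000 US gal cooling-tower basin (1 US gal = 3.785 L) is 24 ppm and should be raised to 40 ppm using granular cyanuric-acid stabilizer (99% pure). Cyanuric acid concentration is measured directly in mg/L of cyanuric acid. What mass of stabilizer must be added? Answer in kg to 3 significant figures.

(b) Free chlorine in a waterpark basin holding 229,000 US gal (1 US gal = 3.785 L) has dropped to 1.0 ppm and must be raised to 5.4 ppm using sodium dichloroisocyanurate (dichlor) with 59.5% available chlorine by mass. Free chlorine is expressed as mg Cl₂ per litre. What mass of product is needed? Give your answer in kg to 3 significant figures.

(a) Volume: 257,000 US gal × 3.785 L/gal = 972,745 L.
(a) CYA to add: (40 − 24) = 16 mg/L × 972,745 L = 15,560 g cyanuric acid.
(a) At 99% purity: 15,560 / 0.99 = 15,720 g product.

(b) Volume: 229,000 US gal × 3.785 L/gal = 866,765 L.
(b) Chlorine deficit: 5.4 − 1.0 = 4.4 ppm = 4.4 mg/L as Cl₂.
(b) Cl₂ equivalent needed: 4.4 mg/L × 866,765 L = 3,814,000 mg = 3814 g.
(b) Product at 59.5% available chlorine: 3814 / 0.595 = 6410 g.

(a) 15.7 kg; (b) 6.41 kg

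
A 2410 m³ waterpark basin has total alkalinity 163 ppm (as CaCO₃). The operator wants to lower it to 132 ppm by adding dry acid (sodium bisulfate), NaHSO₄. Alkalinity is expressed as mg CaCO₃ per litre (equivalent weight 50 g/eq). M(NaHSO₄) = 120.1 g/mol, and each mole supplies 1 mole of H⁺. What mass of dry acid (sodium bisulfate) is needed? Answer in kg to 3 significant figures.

179 kg

Volume: 2410 m³ = 2,410,000 L.
Alkalinity to neutralize: (163 − 132) = 31 mg/L as CaCO₃ × 2,410,000 L = 74,710 g as CaCO₃.
Equivalents of H⁺ required: 74,710 ÷ 50 g/eq = 1494 eq = 1494 mol NaHSO₄.
Mass of NaHSO₄: 1494 × 120.1 = 179,500 g.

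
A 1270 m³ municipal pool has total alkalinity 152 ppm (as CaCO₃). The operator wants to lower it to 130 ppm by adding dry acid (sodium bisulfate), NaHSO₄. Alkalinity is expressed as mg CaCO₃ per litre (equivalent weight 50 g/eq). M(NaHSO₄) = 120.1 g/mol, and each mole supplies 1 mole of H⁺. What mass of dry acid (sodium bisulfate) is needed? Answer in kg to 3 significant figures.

Volume: 1270 m³ = 1,270,000 L.
Alkalinity to neutralize: (152 − 130) = 22 mg/L as CaCO₃ × 1,270,000 L = 27,940 g as CaCO₃.
Equivalents of H⁺ required: 27,940 ÷ 50 g/eq = 558.8 eq = 558.8 mol NaHSO₄.
Mass of NaHSO₄: 558.8 × 120.1 = 67,110 g.

67.1 kg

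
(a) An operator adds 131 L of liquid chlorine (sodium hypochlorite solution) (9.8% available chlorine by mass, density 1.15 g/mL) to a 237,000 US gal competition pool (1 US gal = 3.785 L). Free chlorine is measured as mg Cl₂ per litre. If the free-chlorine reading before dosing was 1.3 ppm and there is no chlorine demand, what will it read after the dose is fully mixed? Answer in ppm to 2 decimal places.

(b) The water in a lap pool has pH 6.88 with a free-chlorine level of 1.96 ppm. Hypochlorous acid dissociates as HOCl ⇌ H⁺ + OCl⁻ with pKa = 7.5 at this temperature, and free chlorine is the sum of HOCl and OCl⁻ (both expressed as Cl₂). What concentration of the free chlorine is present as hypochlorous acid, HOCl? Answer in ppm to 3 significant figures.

(a) 17.76 ppm; (b) 1.58 ppm

(a) Volume: 237,000 US gal × 3.785 L/gal = 897,045 L.
(a) Mass of solution: 131 L × 1000 mL/L × 1.15 g/mL = 150,600 g.
(a) Available chlorine delivered: 150,600 g × 0.098 = 14,760 g as Cl₂.
(a) Concentration rise: 14,760 g / 897,045 L = 16.46 mg/L = 16.46 ppm.
(a) Final FC: 1.3 + 16.46 = 17.76 ppm.

(b) [OCl⁻]/[HOCl] = 10^(pH − pKa) = 10^(6.88 − 7.5) = 10^-0.62 = 0.2399.
(b) Fraction as HOCl = 1 / (1 + 0.2399) = 0.8065.
(b) HOCl = 0.8065 × 1.96 ppm = 1.581 ppm.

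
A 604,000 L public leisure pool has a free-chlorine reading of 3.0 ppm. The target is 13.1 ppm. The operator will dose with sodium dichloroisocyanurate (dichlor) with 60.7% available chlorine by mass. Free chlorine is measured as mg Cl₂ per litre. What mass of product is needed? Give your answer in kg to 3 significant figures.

Chlorine deficit: 13.1 − 3.0 = 10.1 ppm = 10.1 mg/L as Cl₂.
Cl₂ equivalent needed: 10.1 mg/L × 604,000 L = 6,100,000 mg = 6100 g.
Product at 60.7% available chlorine: 6100 / 0.607 = 10,050 g.

10.1 kg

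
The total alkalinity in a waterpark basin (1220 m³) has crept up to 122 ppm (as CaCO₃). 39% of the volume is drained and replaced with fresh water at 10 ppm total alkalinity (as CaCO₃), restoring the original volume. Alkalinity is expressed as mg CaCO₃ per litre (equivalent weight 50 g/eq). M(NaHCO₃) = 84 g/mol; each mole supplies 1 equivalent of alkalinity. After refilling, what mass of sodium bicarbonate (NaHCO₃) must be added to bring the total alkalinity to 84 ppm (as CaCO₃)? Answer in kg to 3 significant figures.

11.6 kg

Volume: 1220 m³ = 1,220,000 L.
After draining 39% and refilling: 122 × 0.61 + 10 × 0.39 = 78.32 ppm.
Deficit to target: 84 − 78.32 = 5.68 mg/L.
As CaCO₃: 5.68 mg/L × 1,220,000 L = 6930 g; ÷ 50 g/eq ÷ 1 = 138.6 mol NaHCO₃.
Mass: 138.6 × 84 = 11,640 g.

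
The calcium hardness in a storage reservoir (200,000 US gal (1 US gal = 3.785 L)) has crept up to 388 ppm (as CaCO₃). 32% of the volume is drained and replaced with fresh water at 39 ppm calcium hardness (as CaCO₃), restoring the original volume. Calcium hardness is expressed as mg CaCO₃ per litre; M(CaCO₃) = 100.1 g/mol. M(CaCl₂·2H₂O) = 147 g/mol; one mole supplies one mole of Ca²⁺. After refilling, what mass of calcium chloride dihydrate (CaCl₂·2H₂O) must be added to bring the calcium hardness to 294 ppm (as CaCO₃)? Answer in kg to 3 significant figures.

Volume: 200,000 US gal × 3.785 L/gal = 757,000 L.
After draining 32% and refilling: 388 × 0.68 + 39 × 0.32 = 276.32 ppm.
Deficit to target: 294 − 276.32 = 17.68 mg/L.
As CaCO₃: 17.68 mg/L × 757,000 L = 13,380 g; ÷ 100.1 = 133.7 mol Ca²⁺.
Mass: 133.7 × 147 = 19,650 g.

19.7 kg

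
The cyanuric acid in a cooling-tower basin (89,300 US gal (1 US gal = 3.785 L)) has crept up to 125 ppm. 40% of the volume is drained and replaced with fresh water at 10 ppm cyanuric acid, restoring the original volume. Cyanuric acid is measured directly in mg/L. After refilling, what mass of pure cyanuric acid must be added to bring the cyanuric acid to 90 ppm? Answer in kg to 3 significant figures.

3.72 kg

Volume: 89,300 US gal × 3.785 L/gal = 338,000 L.
After draining 40% and refilling: 125 × 0.60 + 10 × 0.40 = 79 ppm.
Deficit to target: 90 − 79 = 11 mg/L.
Mass: 11 mg/L × 338,000 L = 3718 g cyanuric acid.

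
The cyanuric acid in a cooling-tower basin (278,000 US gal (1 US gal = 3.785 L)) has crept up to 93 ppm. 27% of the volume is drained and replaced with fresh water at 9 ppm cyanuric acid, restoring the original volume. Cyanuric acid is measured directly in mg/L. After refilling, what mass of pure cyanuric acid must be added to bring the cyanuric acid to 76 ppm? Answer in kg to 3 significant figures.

5.98 kg

Volume: 278,000 US gal × 3.785 L/gal = 1,052,230 L.
After draining 27% and refilling: 93 × 0.73 + 9 × 0.27 = 70.32 ppm.
Deficit to target: 76 − 70.32 = 5.68 mg/L.
Mass: 5.68 mg/L × 1,052,230 L = 5977 g cyanuric acid.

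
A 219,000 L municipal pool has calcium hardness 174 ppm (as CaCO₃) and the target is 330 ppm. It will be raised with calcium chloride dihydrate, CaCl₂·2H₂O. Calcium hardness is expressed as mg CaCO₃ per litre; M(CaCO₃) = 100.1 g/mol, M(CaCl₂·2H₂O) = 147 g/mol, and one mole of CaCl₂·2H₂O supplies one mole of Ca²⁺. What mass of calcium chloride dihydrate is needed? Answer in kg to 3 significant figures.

Hardness to add: (330 − 174) = 156 mg/L as CaCO₃ × 219,000 L = 34,160 g as CaCO₃.
Moles of Ca²⁺ (1 mol Ca²⁺ ≡ 1 mol CaCO₃): 34,160 / 100.1 g/mol = 341.3 mol.
Mass of CaCl₂·2H₂O: 341.3 × 147 = 50,170 g.

50.2 kg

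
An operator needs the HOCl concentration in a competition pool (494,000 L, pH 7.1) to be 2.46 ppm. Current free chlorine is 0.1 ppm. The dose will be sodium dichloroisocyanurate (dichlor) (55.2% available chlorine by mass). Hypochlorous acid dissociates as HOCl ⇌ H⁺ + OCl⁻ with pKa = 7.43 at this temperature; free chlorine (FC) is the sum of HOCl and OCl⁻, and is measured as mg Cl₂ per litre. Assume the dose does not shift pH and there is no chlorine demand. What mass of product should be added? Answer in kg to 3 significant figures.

[OCl⁻]/[HOCl] = 10^(pH − pKa) = 10^(7.1 − 7.43) = 0.4677; fraction as HOCl = 1/(1 + 0.4677) = 0.6813.
Free chlorine required for 2.46 ppm HOCl: 2.46 / 0.6813 = 3.611 ppm.
FC to add: 3.611 − 0.1 = 3.511 mg/L as Cl₂.
Cl₂ equivalent: 3.511 mg/L × 494,000 L = 1734 g.
Product at 55.2% available Cl: 1734 / 0.552 = 3142 g.

3.14 kg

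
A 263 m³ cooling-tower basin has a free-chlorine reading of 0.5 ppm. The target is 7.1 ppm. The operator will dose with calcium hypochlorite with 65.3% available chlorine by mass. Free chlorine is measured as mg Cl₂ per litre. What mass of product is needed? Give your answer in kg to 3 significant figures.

Volume: 263 m³ = 263,000 L.
Chlorine deficit: 7.1 − 0.5 = 6.6 ppm = 6.6 mg/L as Cl₂.
Cl₂ equivalent needed: 6.6 mg/L × 263,000 L = 1,736,000 mg = 1736 g.
Product at 65.3% available chlorine: 1736 / 0.653 = 2658 g.

2.66 kg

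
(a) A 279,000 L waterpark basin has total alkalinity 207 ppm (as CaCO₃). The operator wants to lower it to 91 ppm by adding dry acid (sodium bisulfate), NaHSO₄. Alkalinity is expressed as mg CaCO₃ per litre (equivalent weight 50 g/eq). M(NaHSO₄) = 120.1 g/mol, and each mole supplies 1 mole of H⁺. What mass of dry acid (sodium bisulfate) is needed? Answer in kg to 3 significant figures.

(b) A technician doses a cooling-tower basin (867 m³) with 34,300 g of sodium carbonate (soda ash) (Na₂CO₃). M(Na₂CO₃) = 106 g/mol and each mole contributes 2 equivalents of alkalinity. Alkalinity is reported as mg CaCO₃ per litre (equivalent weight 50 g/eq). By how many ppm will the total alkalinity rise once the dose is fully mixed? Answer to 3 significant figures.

(a) Alkalinity to neutralize: (207 − 91) = 116 mg/L as CaCO₃ × 279,000 L = 32,360 g as CaCO₃.
(a) Equivalents of H⁺ required: 32,360 ÷ 50 g/eq = 647.3 eq = 647.3 mol NaHSO₄.
(a) Mass of NaHSO₄: 647.3 × 120.1 = 77,740 g.

(b) Volume: 867 m³ = 867,000 L.
(b) Moles of Na₂CO₃: 34,300 g ÷ 106 g/mol = 323.6 mol → 647.2 eq of alkalinity.
(b) As CaCO₃: 647.2 eq × 50 g/eq = 32,360 g.
(b) Rise: 32,360 g / 867,000 L × 1000 = 37.32 mg/L.

(a) 77.7 kg; (b) 37.3 ppm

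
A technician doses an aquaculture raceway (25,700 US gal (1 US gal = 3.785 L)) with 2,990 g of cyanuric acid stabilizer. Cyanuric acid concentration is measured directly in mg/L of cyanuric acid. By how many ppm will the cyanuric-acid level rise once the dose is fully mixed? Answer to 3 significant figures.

Volume: 25,700 US gal × 3.785 L/gal = 97,274 L.
Rise: 2,990 g / 97,274 L × 1000 = 30.74 mg/L.

30.7 ppm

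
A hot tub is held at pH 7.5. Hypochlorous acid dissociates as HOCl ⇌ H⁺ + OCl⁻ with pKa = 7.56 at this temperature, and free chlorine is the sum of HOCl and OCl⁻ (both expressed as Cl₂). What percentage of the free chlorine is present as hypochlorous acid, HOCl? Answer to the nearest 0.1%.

[OCl⁻]/[HOCl] = 10^(pH − pKa) = 10^(7.5 − 7.56) = 10^-0.06 = 0.871.
Fraction as HOCl = 1 / (1 + 0.871) = 0.5345.

53.4%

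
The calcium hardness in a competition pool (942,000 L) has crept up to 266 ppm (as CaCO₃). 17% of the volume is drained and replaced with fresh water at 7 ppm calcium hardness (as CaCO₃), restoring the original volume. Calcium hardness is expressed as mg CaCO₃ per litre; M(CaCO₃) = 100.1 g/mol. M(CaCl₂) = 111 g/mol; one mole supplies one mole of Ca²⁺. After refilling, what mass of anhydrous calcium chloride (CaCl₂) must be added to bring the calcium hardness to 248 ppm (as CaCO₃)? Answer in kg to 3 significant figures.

27.2 kg

After draining 17% and refilling: 266 × 0.83 + 7 × 0.17 = 221.97 ppm.
Deficit to target: 248 − 221.97 = 26.03 mg/L.
As CaCO₃: 26.03 mg/L × 942,000 L = 24,520 g; ÷ 100.1 = 245 mol Ca²⁺.
Mass: 245 × 111 = 27,190 g.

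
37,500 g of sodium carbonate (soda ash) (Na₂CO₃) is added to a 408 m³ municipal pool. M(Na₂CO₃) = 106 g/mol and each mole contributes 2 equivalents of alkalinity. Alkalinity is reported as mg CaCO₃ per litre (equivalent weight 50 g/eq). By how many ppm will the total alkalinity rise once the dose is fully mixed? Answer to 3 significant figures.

Volume: 408 m³ = 408,000 L.
Moles of Na₂CO₃: 37,500 g ÷ 106 g/mol = 353.8 mol → 707.5 eq of alkalinity.
As CaCO₃: 707.5 eq × 50 g/eq = 35,380 g.
Rise: 35,380 g / 408,000 L × 1000 = 86.71 mg/L.

86.7 ppm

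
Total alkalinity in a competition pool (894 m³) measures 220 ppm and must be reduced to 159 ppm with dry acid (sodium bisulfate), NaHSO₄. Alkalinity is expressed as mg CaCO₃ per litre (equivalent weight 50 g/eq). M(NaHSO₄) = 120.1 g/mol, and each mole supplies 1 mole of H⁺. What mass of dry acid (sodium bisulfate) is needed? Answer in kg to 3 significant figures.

Volume: 894 m³ = 894,000 L.
Alkalinity to neutralize: (220 − 159) = 61 mg/L as CaCO₃ × 894,000 L = 54,530 g as CaCO₃.
Equivalents of H⁺ required: 54,530 ÷ 50 g/eq = 1091 eq = 1091 mol NaHSO₄.
Mass of NaHSO₄: 1091 × 120.1 = 131,000 g.

131 kg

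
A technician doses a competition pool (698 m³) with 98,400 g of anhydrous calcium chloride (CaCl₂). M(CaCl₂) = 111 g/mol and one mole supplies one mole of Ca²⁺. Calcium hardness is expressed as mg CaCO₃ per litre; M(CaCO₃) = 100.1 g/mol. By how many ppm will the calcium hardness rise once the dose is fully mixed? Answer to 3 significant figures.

127 ppm

Volume: 698 m³ = 698,000 L.
Moles of Ca²⁺: 98,400 g ÷ 111 g/mol = 886.5 mol.
As CaCO₃: 886.5 mol × 100.1 g/mol = 88,740 g.
Rise: 88,740 g / 698,000 L × 1000 = 127.1 mg/L.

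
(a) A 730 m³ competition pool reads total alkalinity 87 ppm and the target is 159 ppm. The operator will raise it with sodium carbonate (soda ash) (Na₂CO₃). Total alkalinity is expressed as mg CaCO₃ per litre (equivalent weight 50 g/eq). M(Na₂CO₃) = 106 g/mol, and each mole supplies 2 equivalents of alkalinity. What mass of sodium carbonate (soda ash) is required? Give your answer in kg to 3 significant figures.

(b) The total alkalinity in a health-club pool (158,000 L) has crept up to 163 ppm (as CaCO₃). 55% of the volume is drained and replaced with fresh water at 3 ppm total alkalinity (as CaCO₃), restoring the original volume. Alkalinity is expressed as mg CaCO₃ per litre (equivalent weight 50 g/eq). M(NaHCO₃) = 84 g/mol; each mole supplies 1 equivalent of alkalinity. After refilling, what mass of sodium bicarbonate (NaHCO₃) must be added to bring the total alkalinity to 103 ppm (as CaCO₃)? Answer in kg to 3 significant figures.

(a) 55.7 kg; (b) 7.43 kg

(a) Volume: 730 m³ = 730,000 L.
(a) Alkalinity to add: (159 − 87) = 72 mg/L as CaCO₃ × 730,000 L = 52,560 g as CaCO₃.
(a) Equivalents: 52,560 g ÷ 50 g/eq = 1051 eq.
(a) Each mole of Na₂CO₃ supplies 2 eq, so 1051 / 2 = 525.6 mol.
(a) Mass: 525.6 mol × 106 g/mol = 55,710 g.

(b) After draining 55% and refilling: 163 × 0.45 + 3 × 0.55 = 75 ppm.
(b) Deficit to target: 103 − 75 = 28 mg/L.
(b) As CaCO₃: 28 mg/L × 158,000 L = 4424 g; ÷ 50 g/eq ÷ 1 = 88.48 mol NaHCO₃.
(b) Mass: 88.48 × 84 = 7432 g.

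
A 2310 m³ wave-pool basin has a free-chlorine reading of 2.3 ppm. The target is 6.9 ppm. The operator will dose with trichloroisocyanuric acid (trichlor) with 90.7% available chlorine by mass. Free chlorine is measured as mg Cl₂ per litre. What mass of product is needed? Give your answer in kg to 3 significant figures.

Volume: 2310 m³ = 2,310,000 L.
Chlorine deficit: 6.9 − 2.3 = 4.6 ppm = 4.6 mg/L as Cl₂.
Cl₂ equivalent needed: 4.6 mg/L × 2,310,000 L = 10,630,000 mg = 10,630 g.
Product at 90.7% available chlorine: 10,630 / 0.907 = 11,720 g.

11.7 kg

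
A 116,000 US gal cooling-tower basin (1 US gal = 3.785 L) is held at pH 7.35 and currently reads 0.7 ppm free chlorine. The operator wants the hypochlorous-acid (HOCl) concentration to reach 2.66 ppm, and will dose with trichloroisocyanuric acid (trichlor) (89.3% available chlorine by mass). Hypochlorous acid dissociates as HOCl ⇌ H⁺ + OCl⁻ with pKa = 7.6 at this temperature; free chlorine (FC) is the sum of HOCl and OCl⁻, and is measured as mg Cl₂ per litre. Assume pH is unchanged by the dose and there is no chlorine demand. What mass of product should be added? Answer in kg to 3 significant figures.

1.70 kg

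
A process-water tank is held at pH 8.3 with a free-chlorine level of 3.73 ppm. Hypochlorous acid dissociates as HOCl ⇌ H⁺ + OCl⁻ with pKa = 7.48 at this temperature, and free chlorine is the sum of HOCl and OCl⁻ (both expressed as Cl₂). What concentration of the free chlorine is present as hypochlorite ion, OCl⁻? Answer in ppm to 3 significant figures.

[OCl⁻]/[HOCl] = 10^(pH − pKa) = 10^(8.3 − 7.48) = 10^0.82 = 6.607.
Fraction as HOCl = 1 / (1 + 6.607) = 0.1315.
OCl⁻ = (1 − 0.1315) × 3.73 ppm = 3.24 ppm.

3.24 ppm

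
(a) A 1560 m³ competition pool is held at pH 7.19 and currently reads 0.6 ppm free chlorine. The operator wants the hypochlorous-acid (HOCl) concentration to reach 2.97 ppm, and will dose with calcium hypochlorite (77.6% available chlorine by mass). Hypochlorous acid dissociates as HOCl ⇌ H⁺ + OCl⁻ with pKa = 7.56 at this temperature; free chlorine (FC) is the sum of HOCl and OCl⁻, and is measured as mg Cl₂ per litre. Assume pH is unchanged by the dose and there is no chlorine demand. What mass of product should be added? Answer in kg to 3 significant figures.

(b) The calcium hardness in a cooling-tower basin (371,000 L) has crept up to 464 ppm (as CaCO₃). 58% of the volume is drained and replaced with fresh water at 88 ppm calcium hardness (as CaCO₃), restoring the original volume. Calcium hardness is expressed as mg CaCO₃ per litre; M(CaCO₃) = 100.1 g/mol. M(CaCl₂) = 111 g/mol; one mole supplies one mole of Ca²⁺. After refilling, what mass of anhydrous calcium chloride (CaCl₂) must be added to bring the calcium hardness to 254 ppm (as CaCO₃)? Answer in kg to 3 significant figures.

(a) Volume: 1560 m³ = 1,560,000 L.
(a) [OCl⁻]/[HOCl] = 10^(pH − pKa) = 10^(7.19 − 7.56) = 0.4266; fraction as HOCl = 1/(1 + 0.4266) = 0.701.
(a) Free chlorine required for 2.97 ppm HOCl: 2.97 / 0.701 = 4.237 ppm.
(a) FC to add: 4.237 − 0.6 = 3.637 mg/L as Cl₂.
(a) Cl₂ equivalent: 3.637 mg/L × 1,560,000 L = 5674 g.
(a) Product at 77.6% available Cl: 5674 / 0.776 = 7311 g.

(b) After draining 58% and refilling: 464 × 0.42 + 88 × 0.58 = 245.92 ppm.
(b) Deficit to target: 254 − 245.92 = 8.08 mg/L.
(b) As CaCO₃: 8.08 mg/L × 371,000 L = 2998 g; ÷ 100.1 = 29.95 mol Ca²⁺.
(b) Mass: 29.95 × 111 = 3324 g.

(a) 7.31 kg; (b) 3.32 kg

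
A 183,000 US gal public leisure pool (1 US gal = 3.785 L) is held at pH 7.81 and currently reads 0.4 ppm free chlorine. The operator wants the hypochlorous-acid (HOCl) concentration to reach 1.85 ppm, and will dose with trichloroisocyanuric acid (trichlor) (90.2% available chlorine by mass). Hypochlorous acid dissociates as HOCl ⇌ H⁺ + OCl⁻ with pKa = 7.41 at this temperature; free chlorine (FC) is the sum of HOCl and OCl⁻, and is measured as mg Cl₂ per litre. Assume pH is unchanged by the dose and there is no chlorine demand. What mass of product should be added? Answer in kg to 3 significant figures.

4.68 kg

Volume: 183,000 US gal × 3.785 L/gal = 692,655 L.
[OCl⁻]/[HOCl] = 10^(pH − pKa) = 10^(7.81 − 7.41) = 2.512; fraction as HOCl = 1/(1 + 2.512) = 0.2847.
Free chlorine required for 1.85 ppm HOCl: 1.85 / 0.2847 = 6.497 ppm.
FC to add: 6.497 − 0.4 = 6.097 mg/L as Cl₂.
Cl₂ equivalent: 6.097 mg/L × 692,655 L = 4223 g.
Product at 90.2% available Cl: 4223 / 0.902 = 4682 g.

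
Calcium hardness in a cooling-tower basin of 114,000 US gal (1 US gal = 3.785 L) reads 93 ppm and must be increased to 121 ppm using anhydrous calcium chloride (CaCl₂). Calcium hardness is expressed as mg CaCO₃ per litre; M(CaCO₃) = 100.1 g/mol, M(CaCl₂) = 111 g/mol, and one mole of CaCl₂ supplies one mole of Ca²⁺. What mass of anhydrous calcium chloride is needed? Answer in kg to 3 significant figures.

13.4 kg

Volume: 114,000 US gal × 3.785 L/gal = 431,490 L.
Hardness to add: (121 − 93) = 28 mg/L as CaCO₃ × 431,490 L = 12,080 g as CaCO₃.
Moles of Ca²⁺ (1 mol Ca²⁺ ≡ 1 mol CaCO₃): 12,080 / 100.1 g/mol = 120.7 mol.
Mass of CaCl₂: 120.7 × 111 = 13,400 g.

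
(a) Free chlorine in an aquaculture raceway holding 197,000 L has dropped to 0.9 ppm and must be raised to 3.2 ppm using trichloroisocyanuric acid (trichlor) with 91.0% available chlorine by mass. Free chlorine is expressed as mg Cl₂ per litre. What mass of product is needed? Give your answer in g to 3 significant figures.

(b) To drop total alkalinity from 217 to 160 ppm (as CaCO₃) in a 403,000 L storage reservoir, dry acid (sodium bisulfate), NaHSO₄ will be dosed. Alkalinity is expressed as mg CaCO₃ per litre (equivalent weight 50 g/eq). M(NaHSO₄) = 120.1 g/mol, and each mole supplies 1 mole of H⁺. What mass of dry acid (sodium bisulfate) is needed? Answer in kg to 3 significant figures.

(a) Chlorine deficit: 3.2 − 0.9 = 2.3 ppm = 2.3 mg/L as Cl₂.
(a) Cl₂ equivalent needed: 2.3 mg/L × 197,000 L = 453,100 mg = 453.1 g.
(a) Product at 91.0% available chlorine: 453.1 / 0.91 = 497.9 g.

(b) Alkalinity to neutralize: (217 − 160) = 57 mg/L as CaCO₃ × 403,000 L = 22,970 g as CaCO₃.
(b) Equivalents of H⁺ required: 22,970 ÷ 50 g/eq = 459.4 eq = 459.4 mol NaHSO₄.
(b) Mass of NaHSO₄: 459.4 × 120.1 = 55,180 g.

(a) 498 g; (b) 55.2 kg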